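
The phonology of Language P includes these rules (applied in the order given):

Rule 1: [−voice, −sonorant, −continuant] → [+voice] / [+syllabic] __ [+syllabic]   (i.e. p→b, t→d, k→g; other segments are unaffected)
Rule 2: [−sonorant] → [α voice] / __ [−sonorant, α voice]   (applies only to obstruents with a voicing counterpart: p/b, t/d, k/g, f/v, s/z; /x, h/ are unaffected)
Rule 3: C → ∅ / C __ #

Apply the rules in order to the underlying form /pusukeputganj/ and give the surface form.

Rule 1 (intervocalic voicing): /k/ is a voiceless stop between vowels /u/ and /e/, so it voices to [g]. /p/ is a voiceless stop between vowels /e/ and /u/, so it voices to [b]. /pusukeputganj/ → pusugebutganj.
Rule 2 (regressive voicing assimilation): /t/ precedes the voiced obstruent /g/, so it voices to [d] by assimilation. /pusugebutganj/ → pusugebudganj.
Rule 3 (final cluster simplification): /j/ is the second consonant of a word-final cluster /nj/, so it deletes. /pusugebudganj/ → pusugebudgan.

pusugebudgan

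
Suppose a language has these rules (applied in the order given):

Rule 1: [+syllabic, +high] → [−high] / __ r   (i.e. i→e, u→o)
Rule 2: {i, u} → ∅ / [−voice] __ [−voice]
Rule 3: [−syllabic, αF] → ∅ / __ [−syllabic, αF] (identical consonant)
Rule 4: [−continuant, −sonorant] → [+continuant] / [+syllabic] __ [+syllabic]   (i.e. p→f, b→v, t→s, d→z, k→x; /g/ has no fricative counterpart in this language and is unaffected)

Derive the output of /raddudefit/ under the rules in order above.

Rule 1 (pre-rhotic lowering): no segment meets the environment; /raddudefit/ is unchanged.
Rule 2 (high vowel syncope): /i/ is a high vowel flanked by voiceless consonants /f/ and /t/, so it deletes. /raddudefit/ → raddudeft.
Rule 3 (degemination): /dd/ is a geminate; the first /d/ deletes. /raddudeft/ → radudeft.
Rule 4 (intervocalic spirantization): /d/ is a stop between vowels /a/ and /u/, so it spirantizes to the fricative [z]. /d/ is a stop between vowels /u/ and /e/, so it spirantizes to the fricative [z]. /radudeft/ → razuzeft.

razuzeft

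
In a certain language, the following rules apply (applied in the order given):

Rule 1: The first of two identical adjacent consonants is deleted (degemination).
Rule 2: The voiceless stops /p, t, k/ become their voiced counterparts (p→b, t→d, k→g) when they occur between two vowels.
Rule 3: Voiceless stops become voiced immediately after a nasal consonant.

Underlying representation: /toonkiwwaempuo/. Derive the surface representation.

Rule 1 (degemination): /ww/ is a geminate; the first /w/ deletes. /toonkiwwaempuo/ → toonkiwaempuo.
Rule 2 (intervocalic voicing): no segment meets the environment; /toonkiwaempuo/ is unchanged.
Rule 3 (post-nasal voicing): /k/ is a voiceless stop immediately after the nasal /n/, so it voices to [g]. /p/ is a voiceless stop immediately after the nasal /m/, so it voices to [b]. /toonkiwaempuo/ → toongiwaembuo.

toongiwaembuo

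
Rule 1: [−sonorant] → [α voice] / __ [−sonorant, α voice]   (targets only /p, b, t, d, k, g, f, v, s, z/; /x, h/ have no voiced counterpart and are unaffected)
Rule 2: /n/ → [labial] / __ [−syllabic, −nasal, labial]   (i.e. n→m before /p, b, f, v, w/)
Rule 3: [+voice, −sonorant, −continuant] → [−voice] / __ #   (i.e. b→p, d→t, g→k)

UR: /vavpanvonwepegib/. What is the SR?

vafpamvomwepegip

Rule 1 (regressive voicing assimilation): /v/ precedes the voiceless obstruent /p/, so it devoices to [f] by assimilation. /vavpanvonwepegib/ → vafpanvonwepegib.
Rule 2 (nasal place assimilation): /n/ precedes the labial consonant /v/, so it assimilates in place to [m]. /n/ precedes the labial consonant /w/, so it assimilates in place to [m]. /vafpanvonwepegib/ → vafpamvomwepegib.
Rule 3 (final devoicing): /b/ is a voiced stop in word-final position, so it devoices to [p]. /vafpamvomwepegib/ → vafpamvomwepegip.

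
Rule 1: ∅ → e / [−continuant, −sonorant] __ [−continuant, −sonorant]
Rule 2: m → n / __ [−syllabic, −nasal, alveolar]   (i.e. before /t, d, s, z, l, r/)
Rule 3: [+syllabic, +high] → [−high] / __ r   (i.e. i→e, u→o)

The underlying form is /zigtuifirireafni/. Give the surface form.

zigetuiferereafni

Rule 1 (stop-cluster e-epenthesis): /g/ and /t/ form a stop–stop cluster, so [e] is inserted between them. /zigtuifirireafni/ → zigetuifirireafni.
Rule 2 (nasal place assimilation): no segment meets the environment; /zigetuifirireafni/ is unchanged.
Rule 3 (pre-rhotic lowering): /i/ is a high vowel immediately before /r/, so it lowers to [e]. /i/ is a high vowel immediately before /r/, so it lowers to [e]. /zigetuifirireafni/ → zigetuiferereafni.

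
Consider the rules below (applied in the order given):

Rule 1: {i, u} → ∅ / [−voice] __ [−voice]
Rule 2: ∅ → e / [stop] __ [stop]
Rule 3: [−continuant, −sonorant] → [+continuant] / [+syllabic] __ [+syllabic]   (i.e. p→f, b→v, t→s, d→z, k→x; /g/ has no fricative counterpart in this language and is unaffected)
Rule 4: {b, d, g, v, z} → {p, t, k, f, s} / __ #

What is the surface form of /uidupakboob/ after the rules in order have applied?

Rule 1 (high vowel syncope): no segment meets the environment; /uidupakboob/ is unchanged.
Rule 2 (stop-cluster e-epenthesis): /k/ and /b/ form a stop–stop cluster, so [e] is inserted between them. /uidupakboob/ → uidupakeboob.
Rule 3 (intervocalic spirantization): /d/ is a stop between vowels /i/ and /u/, so it spirantizes to the fricative [z]. /p/ is a stop between vowels /u/ and /a/, so it spirantizes to the fricative [f]. /k/ is a stop between vowels /a/ and /e/, so it spirantizes to the fricative [x]. /b/ is a stop between vowels /e/ and /o/, so it spirantizes to the fricative [v]. /uidupakeboob/ → uizufaxevoob.
Rule 4 (final devoicing): /b/ is a voiced obstruent in word-final position, so it devoices to [p]. /uizufaxevoob/ → uizufaxevoop.

uizufaxevoop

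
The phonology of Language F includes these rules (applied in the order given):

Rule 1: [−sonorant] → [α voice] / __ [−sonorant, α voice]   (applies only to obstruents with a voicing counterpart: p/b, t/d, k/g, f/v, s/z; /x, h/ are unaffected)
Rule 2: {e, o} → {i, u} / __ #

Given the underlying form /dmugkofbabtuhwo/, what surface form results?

Rule 1 (regressive voicing assimilation): /g/ precedes the voiceless obstruent /k/, so it devoices to [k] by assimilation. /f/ precedes the voiced obstruent /b/, so it voices to [v] by assimilation. /b/ precedes the voiceless obstruent /t/, so it devoices to [p] by assimilation. /dmugkofbabtuhwo/ → dmukkovbaptuhwo.
Rule 2 (final vowel raising): /o/ is a mid vowel in word-final position, so it raises to [u]. /dmukkovbaptuhwo/ → dmukkovbaptuhwu.

dmukkovbaptuhwu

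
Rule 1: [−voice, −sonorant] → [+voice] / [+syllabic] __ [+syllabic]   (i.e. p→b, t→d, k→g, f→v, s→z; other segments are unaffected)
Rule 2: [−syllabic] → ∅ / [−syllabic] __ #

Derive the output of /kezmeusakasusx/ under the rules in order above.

Rule 1 (intervocalic voicing): /s/ is a voiceless obstruent between vowels /u/ and /a/, so it voices to [z]. /k/ is a voiceless obstruent between vowels /a/ and /a/, so it voices to [g]. /s/ is a voiceless obstruent between vowels /a/ and /u/, so it voices to [z]. /kezmeusakasusx/ → kezmeuzagazusx.
Rule 2 (final cluster simplification): /x/ is the second consonant of a word-final cluster /sx/, so it deletes. /kezmeuzagazusx/ → kezmeuzagazus.

kezmeuzagazus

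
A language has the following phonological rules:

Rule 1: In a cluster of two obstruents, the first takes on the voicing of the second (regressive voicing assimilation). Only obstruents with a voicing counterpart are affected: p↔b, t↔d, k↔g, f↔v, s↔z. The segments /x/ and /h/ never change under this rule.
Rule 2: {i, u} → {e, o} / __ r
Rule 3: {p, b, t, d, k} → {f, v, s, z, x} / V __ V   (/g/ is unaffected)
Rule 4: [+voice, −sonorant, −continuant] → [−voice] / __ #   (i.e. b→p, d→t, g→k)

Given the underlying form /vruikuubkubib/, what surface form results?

vruixuupkuvip

Rule 1 (regressive voicing assimilation): /b/ precedes the voiceless obstruent /k/, so it devoices to [p] by assimilation. /vruikuubkubib/ → vruikuupkubib.
Rule 2 (pre-rhotic lowering): no segment meets the environment; /vruikuupkubib/ is unchanged.
Rule 3 (intervocalic spirantization): /k/ is a stop between vowels /i/ and /u/, so it spirantizes to the fricative [x]. /b/ is a stop between vowels /u/ and /i/, so it spirantizes to the fricative [v]. /vruikuupkubib/ → vruixuupkuvib.
Rule 4 (final devoicing): /b/ is a voiced stop in word-final position, so it devoices to [p]. /vruixuupkuvib/ → vruixuupkuvip.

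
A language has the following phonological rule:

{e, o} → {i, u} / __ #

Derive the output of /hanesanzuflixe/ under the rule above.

/e/ is a mid vowel in word-final position, so it raises to [i].
The other instance of /e/ does not occur in the required environment and remains unchanged.
Surface form: [hanesanzuflixi].

hanesanzuflixi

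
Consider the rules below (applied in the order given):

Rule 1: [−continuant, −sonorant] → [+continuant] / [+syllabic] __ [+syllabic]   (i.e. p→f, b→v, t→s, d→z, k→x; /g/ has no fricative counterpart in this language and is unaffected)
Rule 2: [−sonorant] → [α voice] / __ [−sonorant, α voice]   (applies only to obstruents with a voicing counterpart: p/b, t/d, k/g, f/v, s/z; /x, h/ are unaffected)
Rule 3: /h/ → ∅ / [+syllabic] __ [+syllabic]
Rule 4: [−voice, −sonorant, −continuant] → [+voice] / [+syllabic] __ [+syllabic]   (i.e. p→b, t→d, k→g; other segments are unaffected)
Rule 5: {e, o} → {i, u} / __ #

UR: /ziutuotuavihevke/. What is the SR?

Rule 1 (intervocalic spirantization): /t/ is a stop between vowels /u/ and /u/, so it spirantizes to the fricative [s]. /t/ is a stop between vowels /o/ and /u/, so it spirantizes to the fricative [s]. /ziutuotuavihevke/ → ziusuosuavihevke.
Rule 2 (regressive voicing assimilation): /v/ precedes the voiceless obstruent /k/, so it devoices to [f] by assimilation. /ziusuosuavihevke/ → ziusuosuavihefke.
Rule 3 (intervocalic h-deletion): /h/ occurs between vowels /i/ and /e/, so it deletes. /ziusuosuavihefke/ → ziusuosuaviefke.
Rule 4 (intervocalic voicing): no segment meets the environment; /ziusuosuaviefke/ is unchanged.
Rule 5 (final vowel raising): /e/ is a mid vowel in word-final position, so it raises to [i]. /ziusuosuaviefke/ → ziusuosuaviefki.

ziusuosuaviefki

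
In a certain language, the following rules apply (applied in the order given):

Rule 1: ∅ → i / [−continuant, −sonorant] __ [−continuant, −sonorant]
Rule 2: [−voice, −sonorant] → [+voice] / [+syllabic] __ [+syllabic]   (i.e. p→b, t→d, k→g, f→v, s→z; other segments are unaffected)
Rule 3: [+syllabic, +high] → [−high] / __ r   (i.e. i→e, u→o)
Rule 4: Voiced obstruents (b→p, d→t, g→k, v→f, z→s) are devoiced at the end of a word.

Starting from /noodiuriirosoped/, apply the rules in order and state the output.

Rule 1 (stop-cluster i-epenthesis): no segment meets the environment; /noodiuriirosoped/ is unchanged.
Rule 2 (intervocalic voicing): /s/ is a voiceless obstruent between vowels /o/ and /o/, so it voices to [z]. /p/ is a voiceless obstruent between vowels /o/ and /e/, so it voices to [b]. /noodiuriirosoped/ → noodiuriirozobed.
Rule 3 (pre-rhotic lowering): /u/ is a high vowel immediately before /r/, so it lowers to [o]. /i/ is a high vowel immediately before /r/, so it lowers to [e]. /noodiuriirozobed/ → noodiorierozobed.
Rule 4 (final devoicing): /d/ is a voiced obstruent in word-final position, so it devoices to [t]. /noodiorierozobed/ → noodiorierozobet.

noodiorierozobet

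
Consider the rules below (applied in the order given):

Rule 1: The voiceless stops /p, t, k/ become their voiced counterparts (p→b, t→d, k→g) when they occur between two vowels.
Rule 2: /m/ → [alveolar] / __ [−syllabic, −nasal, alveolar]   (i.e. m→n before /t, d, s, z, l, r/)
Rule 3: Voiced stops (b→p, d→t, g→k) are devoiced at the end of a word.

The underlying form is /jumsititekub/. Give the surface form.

junsididegup

Rule 1 (intervocalic voicing): /t/ is a voiceless stop between vowels /i/ and /i/, so it voices to [d]. /t/ is a voiceless stop between vowels /i/ and /e/, so it voices to [d]. /k/ is a voiceless stop between vowels /e/ and /u/, so it voices to [g]. /jumsititekub/ → jumsididegub.
Rule 2 (nasal place assimilation): /m/ precedes the alveolar consonant /s/, so it assimilates in place to [n]. /jumsididegub/ → junsididegub.
Rule 3 (final devoicing): /b/ is a voiced stop in word-final position, so it devoices to [p]. /junsididegub/ → junsididegup.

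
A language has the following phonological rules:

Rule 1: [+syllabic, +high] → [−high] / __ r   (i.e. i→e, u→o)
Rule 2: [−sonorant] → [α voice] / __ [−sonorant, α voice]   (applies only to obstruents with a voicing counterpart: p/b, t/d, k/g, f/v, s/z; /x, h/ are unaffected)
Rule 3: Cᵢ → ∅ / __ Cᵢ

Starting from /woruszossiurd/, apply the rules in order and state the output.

woruzosiord

Rule 1 (pre-rhotic lowering): /u/ is a high vowel immediately before /r/, so it lowers to [o]. /woruszossiurd/ → woruszossiord.
Rule 2 (regressive voicing assimilation): /s/ precedes the voiced obstruent /z/, so it voices to [z] by assimilation. /woruszossiord/ → woruzzossiord.
Rule 3 (degemination): /zz/ is a geminate; the first /z/ deletes. /ss/ is a geminate; the first /s/ deletes. /woruzzossiord/ → woruzosiord.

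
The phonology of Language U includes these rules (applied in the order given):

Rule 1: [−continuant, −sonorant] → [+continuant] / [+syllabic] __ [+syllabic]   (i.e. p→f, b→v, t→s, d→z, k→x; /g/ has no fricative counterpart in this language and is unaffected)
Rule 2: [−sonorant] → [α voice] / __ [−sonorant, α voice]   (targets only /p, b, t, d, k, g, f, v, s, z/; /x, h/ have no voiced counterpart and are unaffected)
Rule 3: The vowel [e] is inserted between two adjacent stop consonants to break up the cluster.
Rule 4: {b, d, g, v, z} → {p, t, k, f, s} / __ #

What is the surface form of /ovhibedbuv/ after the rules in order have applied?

Rule 1 (intervocalic spirantization): /b/ is a stop between vowels /i/ and /e/, so it spirantizes to the fricative [v]. /ovhibedbuv/ → ovhivedbuv.
Rule 2 (regressive voicing assimilation): /v/ precedes the voiceless obstruent /h/, so it devoices to [f] by assimilation. /ovhivedbuv/ → ofhivedbuv.
Rule 3 (stop-cluster e-epenthesis): /d/ and /b/ form a stop–stop cluster, so [e] is inserted between them. /ofhivedbuv/ → ofhivedebuv.
Rule 4 (final devoicing): /v/ is a voiced obstruent in word-final position, so it devoices to [f]. /ofhivedebuv/ → ofhivedebuf.

ofhivedebuf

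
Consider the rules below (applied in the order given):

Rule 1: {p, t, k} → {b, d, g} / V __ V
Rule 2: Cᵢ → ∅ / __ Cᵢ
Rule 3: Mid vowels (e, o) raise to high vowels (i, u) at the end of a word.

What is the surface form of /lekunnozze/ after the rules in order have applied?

legunozi

Rule 1 (intervocalic voicing): /k/ is a voiceless stop between vowels /e/ and /u/, so it voices to [g]. /lekunnozze/ → legunnozze.
Rule 2 (degemination): /nn/ is a geminate; the first /n/ deletes. /zz/ is a geminate; the first /z/ deletes. /legunnozze/ → legunoze.
Rule 3 (final vowel raising): /e/ is a mid vowel in word-final position, so it raises to [i]. /legunoze/ → legunozi.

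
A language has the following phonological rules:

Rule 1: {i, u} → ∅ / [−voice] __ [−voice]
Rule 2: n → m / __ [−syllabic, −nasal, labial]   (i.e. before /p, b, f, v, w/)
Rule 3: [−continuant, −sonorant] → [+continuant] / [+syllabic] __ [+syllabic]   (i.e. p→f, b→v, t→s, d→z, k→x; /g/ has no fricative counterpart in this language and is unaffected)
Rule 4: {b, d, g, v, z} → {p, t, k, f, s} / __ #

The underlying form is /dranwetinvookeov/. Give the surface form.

dramwesimvooxeof

Rule 1 (high vowel syncope): no segment meets the environment; /dranwetinvookeov/ is unchanged.
Rule 2 (nasal place assimilation): /n/ precedes the labial consonant /w/, so it assimilates in place to [m]. /n/ precedes the labial consonant /v/, so it assimilates in place to [m]. /dranwetinvookeov/ → dramwetimvookeov.
Rule 3 (intervocalic spirantization): /t/ is a stop between vowels /e/ and /i/, so it spirantizes to the fricative [s]. /k/ is a stop between vowels /o/ and /e/, so it spirantizes to the fricative [x]. /dramwetimvookeov/ → dramwesimvooxeov.
Rule 4 (final devoicing): /v/ is a voiced obstruent in word-final position, so it devoices to [f]. /dramwesimvooxeov/ → dramwesimvooxeof.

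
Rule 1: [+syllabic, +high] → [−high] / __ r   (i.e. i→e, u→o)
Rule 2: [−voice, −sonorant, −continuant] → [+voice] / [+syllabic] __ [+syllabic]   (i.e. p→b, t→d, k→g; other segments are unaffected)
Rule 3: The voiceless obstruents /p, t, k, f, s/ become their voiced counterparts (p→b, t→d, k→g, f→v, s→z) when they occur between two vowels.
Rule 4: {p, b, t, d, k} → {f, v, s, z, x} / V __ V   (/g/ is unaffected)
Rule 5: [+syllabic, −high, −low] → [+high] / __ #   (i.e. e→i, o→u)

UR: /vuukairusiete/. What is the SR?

Rule 1 (pre-rhotic lowering): /i/ is a high vowel immediately before /r/, so it lowers to [e]. /vuukairusiete/ → vuukaerusiete.
Rule 2 (intervocalic voicing): /k/ is a voiceless stop between vowels /u/ and /a/, so it voices to [g]. /t/ is a voiceless stop between vowels /e/ and /e/, so it voices to [d]. /vuukaerusiete/ → vuugaerusiede.
Rule 3 (intervocalic voicing): /s/ is a voiceless obstruent between vowels /u/ and /i/, so it voices to [z]. /vuugaerusiede/ → vuugaeruziede.
Rule 4 (intervocalic spirantization): /d/ is a stop between vowels /e/ and /e/, so it spirantizes to the fricative [z]. /vuugaeruziede/ → vuugaeruzieze.
Rule 5 (final vowel raising): /e/ is a mid vowel in word-final position, so it raises to [i]. /vuugaeruzieze/ → vuugaeruziezi.

vuugaeruziezi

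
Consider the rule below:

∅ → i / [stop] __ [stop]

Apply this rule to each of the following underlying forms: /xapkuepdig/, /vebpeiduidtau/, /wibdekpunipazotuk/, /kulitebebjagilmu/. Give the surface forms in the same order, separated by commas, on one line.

/xapkuepdig/: /p/ and /k/ form a stop–stop cluster, so [i] is inserted between them. /p/ and /d/ form a stop–stop cluster, so [i] is inserted between them. → [xapikuepidig].
/vebpeiduidtau/: /b/ and /p/ form a stop–stop cluster, so [i] is inserted between them. /d/ and /t/ form a stop–stop cluster, so [i] is inserted between them. → [vebipeiduiditau].
/wibdekpunipazotuk/: /b/ and /d/ form a stop–stop cluster, so [i] is inserted between them. /k/ and /p/ form a stop–stop cluster, so [i] is inserted between them. → [wibidekipunipazotuk].
/kulitebebjagilmu/: the rule's environment is not met; surfaces unchanged as [kulitebebjagilmu].

xapikuepidig, vebipeiduiditau, wibidekipunipazotuk, kulitebebjagilmu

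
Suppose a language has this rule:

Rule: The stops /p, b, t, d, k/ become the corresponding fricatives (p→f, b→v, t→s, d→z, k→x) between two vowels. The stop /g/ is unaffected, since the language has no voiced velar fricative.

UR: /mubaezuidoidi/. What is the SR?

/b/ is a stop between vowels /u/ and /a/, so it spirantizes to the fricative [v].
/d/ is a stop between vowels /i/ and /o/, so it spirantizes to the fricative [z].
/d/ is a stop between vowels /i/ and /i/, so it spirantizes to the fricative [z].
Surface form: [muvaezuizoizi].

muvaezuizoizi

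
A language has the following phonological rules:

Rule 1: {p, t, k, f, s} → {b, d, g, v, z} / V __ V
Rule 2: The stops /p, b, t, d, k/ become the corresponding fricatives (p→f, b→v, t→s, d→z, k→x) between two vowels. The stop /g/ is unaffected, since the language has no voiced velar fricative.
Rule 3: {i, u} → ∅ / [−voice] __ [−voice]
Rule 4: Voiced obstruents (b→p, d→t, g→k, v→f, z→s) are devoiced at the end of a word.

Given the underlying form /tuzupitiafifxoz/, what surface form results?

tuzuviziavifxos

Rule 1 (intervocalic voicing): /p/ is a voiceless obstruent between vowels /u/ and /i/, so it voices to [b]. /t/ is a voiceless obstruent between vowels /i/ and /i/, so it voices to [d]. /f/ is a voiceless obstruent between vowels /a/ and /i/, so it voices to [v]. /tuzupitiafifxoz/ → tuzubidiavifxoz.
Rule 2 (intervocalic spirantization): /b/ is a stop between vowels /u/ and /i/, so it spirantizes to the fricative [v]. /d/ is a stop between vowels /i/ and /i/, so it spirantizes to the fricative [z]. /tuzubidiavifxoz/ → tuzuviziavifxoz.
Rule 3 (high vowel syncope): no segment meets the environment; /tuzuviziavifxoz/ is unchanged.
Rule 4 (final devoicing): /z/ is a voiced obstruent in word-final position, so it devoices to [s]. /tuzuviziavifxoz/ → tuzuviziavifxos.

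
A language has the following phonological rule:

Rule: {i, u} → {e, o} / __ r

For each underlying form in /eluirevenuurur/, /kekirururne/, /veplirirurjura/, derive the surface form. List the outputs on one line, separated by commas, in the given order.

/eluirevenuurur/: /i/ is a high vowel immediately before /r/, so it lowers to [e]. /u/ is a high vowel immediately before /r/, so it lowers to [o]. /u/ is a high vowel immediately before /r/, so it lowers to [o]. → [eluerevenuoror].
/kekirururne/: /i/ is a high vowel immediately before /r/, so it lowers to [e]. /u/ is a high vowel immediately before /r/, so it lowers to [o]. /u/ is a high vowel immediately before /r/, so it lowers to [o]. → [kekerororne].
/veplirirurjura/: /i/ is a high vowel immediately before /r/, so it lowers to [e]. /i/ is a high vowel immediately before /r/, so it lowers to [e]. /u/ is a high vowel immediately before /r/, so it lowers to [o]. /u/ is a high vowel immediately before /r/, so it lowers to [o]. → [veplererorjora].

eluerevenuoror, kekerororne, veplererorjora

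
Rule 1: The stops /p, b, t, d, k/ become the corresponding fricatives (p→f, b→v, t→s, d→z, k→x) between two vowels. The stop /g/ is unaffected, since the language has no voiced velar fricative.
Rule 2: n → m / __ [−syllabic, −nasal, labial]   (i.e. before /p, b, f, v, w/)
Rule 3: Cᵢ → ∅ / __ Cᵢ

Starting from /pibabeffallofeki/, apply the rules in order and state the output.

pivavefalofexi

Rule 1 (intervocalic spirantization): /b/ is a stop between vowels /i/ and /a/, so it spirantizes to the fricative [v]. /b/ is a stop between vowels /a/ and /e/, so it spirantizes to the fricative [v]. /k/ is a stop between vowels /e/ and /i/, so it spirantizes to the fricative [x]. /pibabeffallofeki/ → pivaveffallofexi.
Rule 2 (nasal place assimilation): no segment meets the environment; /pivaveffallofexi/ is unchanged.
Rule 3 (degemination): /ff/ is a geminate; the first /f/ deletes. /ll/ is a geminate; the first /l/ deletes. /pivaveffallofexi/ → pivavefalofexi.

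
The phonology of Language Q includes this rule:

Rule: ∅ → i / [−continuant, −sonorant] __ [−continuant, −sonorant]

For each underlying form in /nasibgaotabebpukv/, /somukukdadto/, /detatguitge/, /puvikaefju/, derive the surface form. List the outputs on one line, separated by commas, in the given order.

nasibigaotabebipukv, somukukidadito, detatiguitige, puvikaefju

/nasibgaotabebpukv/: /b/ and /g/ form a stop–stop cluster, so [i] is inserted between them. /b/ and /p/ form a stop–stop cluster, so [i] is inserted between them. → [nasibigaotabebipukv].
/somukukdadto/: /k/ and /d/ form a stop–stop cluster, so [i] is inserted between them. /d/ and /t/ form a stop–stop cluster, so [i] is inserted between them. → [somukukidadito].
/detatguitge/: /t/ and /g/ form a stop–stop cluster, so [i] is inserted between them. /t/ and /g/ form a stop–stop cluster, so [i] is inserted between them. → [detatiguitige].
/puvikaefju/: the rule's environment is not met; surfaces unchanged as [puvikaefju].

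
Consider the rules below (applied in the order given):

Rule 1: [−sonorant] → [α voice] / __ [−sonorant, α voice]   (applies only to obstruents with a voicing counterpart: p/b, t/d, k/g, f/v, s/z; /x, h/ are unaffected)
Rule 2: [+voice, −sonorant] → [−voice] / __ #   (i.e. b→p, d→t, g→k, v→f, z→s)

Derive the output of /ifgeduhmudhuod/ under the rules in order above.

ivgeduhmuthuot

Rule 1 (regressive voicing assimilation): /f/ precedes the voiced obstruent /g/, so it voices to [v] by assimilation. /d/ precedes the voiceless obstruent /h/, so it devoices to [t] by assimilation. /ifgeduhmudhuod/ → ivgeduhmuthuod.
Rule 2 (final devoicing): /d/ is a voiced obstruent in word-final position, so it devoices to [t]. /ivgeduhmuthuod/ → ivgeduhmuthuot.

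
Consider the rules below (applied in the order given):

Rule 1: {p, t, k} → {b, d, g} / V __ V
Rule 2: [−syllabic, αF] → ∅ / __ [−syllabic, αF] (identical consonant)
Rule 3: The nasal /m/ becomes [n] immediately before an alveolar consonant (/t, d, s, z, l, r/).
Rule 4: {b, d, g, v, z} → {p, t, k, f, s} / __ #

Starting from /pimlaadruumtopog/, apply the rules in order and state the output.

pinlaadruuntobok

Rule 1 (intervocalic voicing): /p/ is a voiceless stop between vowels /o/ and /o/, so it voices to [b]. /pimlaadruumtopog/ → pimlaadruumtobog.
Rule 2 (degemination): no segment meets the environment; /pimlaadruumtobog/ is unchanged.
Rule 3 (nasal place assimilation): /m/ precedes the alveolar consonant /l/, so it assimilates in place to [n]. /m/ precedes the alveolar consonant /t/, so it assimilates in place to [n]. /pimlaadruumtobog/ → pinlaadruuntobog.
Rule 4 (final devoicing): /g/ is a voiced obstruent in word-final position, so it devoices to [k]. /pinlaadruuntobog/ → pinlaadruuntobok.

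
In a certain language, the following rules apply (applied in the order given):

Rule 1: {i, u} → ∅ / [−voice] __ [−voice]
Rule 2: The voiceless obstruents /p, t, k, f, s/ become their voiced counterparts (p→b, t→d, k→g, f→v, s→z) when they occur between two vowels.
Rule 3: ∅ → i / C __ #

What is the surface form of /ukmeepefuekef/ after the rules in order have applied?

ukmeebevuegefi

Rule 1 (high vowel syncope): no segment meets the environment; /ukmeepefuekef/ is unchanged.
Rule 2 (intervocalic voicing): /p/ is a voiceless obstruent between vowels /e/ and /e/, so it voices to [b]. /f/ is a voiceless obstruent between vowels /e/ and /u/, so it voices to [v]. /k/ is a voiceless obstruent between vowels /e/ and /e/, so it voices to [g]. /ukmeepefuekef/ → ukmeebevuegef.
Rule 3 (final i-epenthesis): the form ends in the consonant /f/, so [i] is inserted word-finally. /ukmeebevuegef/ → ukmeebevuegefi.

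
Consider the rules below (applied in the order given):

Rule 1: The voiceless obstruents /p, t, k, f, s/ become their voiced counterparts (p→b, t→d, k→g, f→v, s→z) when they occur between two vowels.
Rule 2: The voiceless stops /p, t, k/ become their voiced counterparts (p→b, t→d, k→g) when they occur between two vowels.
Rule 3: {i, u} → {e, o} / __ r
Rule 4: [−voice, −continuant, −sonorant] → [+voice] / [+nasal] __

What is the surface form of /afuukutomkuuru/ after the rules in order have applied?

Rule 1 (intervocalic voicing): /f/ is a voiceless obstruent between vowels /a/ and /u/, so it voices to [v]. /k/ is a voiceless obstruent between vowels /u/ and /u/, so it voices to [g]. /t/ is a voiceless obstruent between vowels /u/ and /o/, so it voices to [d]. /afuukutomkuuru/ → avuugudomkuuru.
Rule 2 (intervocalic voicing): no segment meets the environment; /avuugudomkuuru/ is unchanged.
Rule 3 (pre-rhotic lowering): /u/ is a high vowel immediately before /r/, so it lowers to [o]. /avuugudomkuuru/ → avuugudomkuoru.
Rule 4 (post-nasal voicing): /k/ is a voiceless stop immediately after the nasal /m/, so it voices to [g]. /avuugudomkuoru/ → avuugudomguoru.

avuugudomguoru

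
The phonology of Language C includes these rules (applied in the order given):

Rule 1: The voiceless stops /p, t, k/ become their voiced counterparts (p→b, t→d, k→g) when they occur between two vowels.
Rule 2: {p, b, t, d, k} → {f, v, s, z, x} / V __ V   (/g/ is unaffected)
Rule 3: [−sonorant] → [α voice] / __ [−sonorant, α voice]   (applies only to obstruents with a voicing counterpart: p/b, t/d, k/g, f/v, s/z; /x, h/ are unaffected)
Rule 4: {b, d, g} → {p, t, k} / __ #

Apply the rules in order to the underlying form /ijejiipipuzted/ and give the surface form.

ijejiivivustet

Rule 1 (intervocalic voicing): /p/ is a voiceless stop between vowels /i/ and /i/, so it voices to [b]. /p/ is a voiceless stop between vowels /i/ and /u/, so it voices to [b]. /ijejiipipuzted/ → ijejiibibuzted.
Rule 2 (intervocalic spirantization): /b/ is a stop between vowels /i/ and /i/, so it spirantizes to the fricative [v]. /b/ is a stop between vowels /i/ and /u/, so it spirantizes to the fricative [v]. /ijejiibibuzted/ → ijejiivivuzted.
Rule 3 (regressive voicing assimilation): /z/ precedes the voiceless obstruent /t/, so it devoices to [s] by assimilation. /ijejiivivuzted/ → ijejiivivusted.
Rule 4 (final devoicing): /d/ is a voiced stop in word-final position, so it devoices to [t]. /ijejiivivusted/ → ijejiivivustet.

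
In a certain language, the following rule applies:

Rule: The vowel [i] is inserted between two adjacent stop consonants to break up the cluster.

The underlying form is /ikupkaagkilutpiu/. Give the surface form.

/p/ and /k/ form a stop–stop cluster, so [i] is inserted between them.
/g/ and /k/ form a stop–stop cluster, so [i] is inserted between them.
/t/ and /p/ form a stop–stop cluster, so [i] is inserted between them.
Surface form: [ikupikaagikilutipiu].

ikupikaagikilutipiu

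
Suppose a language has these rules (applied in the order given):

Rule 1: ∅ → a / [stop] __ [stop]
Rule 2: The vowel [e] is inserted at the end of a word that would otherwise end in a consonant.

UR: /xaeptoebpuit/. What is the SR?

Rule 1 (stop-cluster a-epenthesis): /p/ and /t/ form a stop–stop cluster, so [a] is inserted between them. /b/ and /p/ form a stop–stop cluster, so [a] is inserted between them. /xaeptoebpuit/ → xaepatoebapuit.
Rule 2 (final e-epenthesis): the form ends in the consonant /t/, so [e] is inserted word-finally. /xaepatoebapuit/ → xaepatoebapuite.

xaepatoebapuite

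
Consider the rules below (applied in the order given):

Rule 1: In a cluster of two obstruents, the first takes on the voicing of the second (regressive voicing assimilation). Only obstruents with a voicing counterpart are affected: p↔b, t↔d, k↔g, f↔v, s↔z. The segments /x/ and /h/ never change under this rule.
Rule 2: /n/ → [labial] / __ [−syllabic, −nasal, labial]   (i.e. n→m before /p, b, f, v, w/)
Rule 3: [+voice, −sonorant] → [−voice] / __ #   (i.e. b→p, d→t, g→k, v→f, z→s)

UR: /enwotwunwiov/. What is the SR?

emwotwumwiof

Rule 1 (regressive voicing assimilation): no segment meets the environment; /enwotwunwiov/ is unchanged.
Rule 2 (nasal place assimilation): /n/ precedes the labial consonant /w/, so it assimilates in place to [m]. /n/ precedes the labial consonant /w/, so it assimilates in place to [m]. /enwotwunwiov/ → emwotwumwiov.
Rule 3 (final devoicing): /v/ is a voiced obstruent in word-final position, so it devoices to [f]. /emwotwumwiov/ → emwotwumwiof.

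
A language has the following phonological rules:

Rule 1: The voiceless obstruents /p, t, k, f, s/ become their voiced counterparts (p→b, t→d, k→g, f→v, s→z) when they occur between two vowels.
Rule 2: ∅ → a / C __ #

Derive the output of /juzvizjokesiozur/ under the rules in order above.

Rule 1 (intervocalic voicing): /k/ is a voiceless obstruent between vowels /o/ and /e/, so it voices to [g]. /s/ is a voiceless obstruent between vowels /e/ and /i/, so it voices to [z]. /juzvizjokesiozur/ → juzvizjogeziozur.
Rule 2 (final a-epenthesis): the form ends in the consonant /r/, so [a] is inserted word-finally. /juzvizjogeziozur/ → juzvizjogeziozura.

juzvizjogeziozura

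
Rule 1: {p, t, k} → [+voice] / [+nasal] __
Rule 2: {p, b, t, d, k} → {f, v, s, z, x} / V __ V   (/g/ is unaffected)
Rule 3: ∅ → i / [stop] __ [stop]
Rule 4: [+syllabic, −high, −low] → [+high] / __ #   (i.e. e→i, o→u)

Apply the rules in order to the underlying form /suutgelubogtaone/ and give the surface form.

Rule 1 (post-nasal voicing): no segment meets the environment; /suutgelubogtaone/ is unchanged.
Rule 2 (intervocalic spirantization): /b/ is a stop between vowels /u/ and /o/, so it spirantizes to the fricative [v]. /suutgelubogtaone/ → suutgeluvogtaone.
Rule 3 (stop-cluster i-epenthesis): /t/ and /g/ form a stop–stop cluster, so [i] is inserted between them. /g/ and /t/ form a stop–stop cluster, so [i] is inserted between them. /suutgeluvogtaone/ → suutigeluvogitaone.
Rule 4 (final vowel raising): /e/ is a mid vowel in word-final position, so it raises to [i]. /suutigeluvogitaone/ → suutigeluvogitaoni.

suutigeluvogitaoni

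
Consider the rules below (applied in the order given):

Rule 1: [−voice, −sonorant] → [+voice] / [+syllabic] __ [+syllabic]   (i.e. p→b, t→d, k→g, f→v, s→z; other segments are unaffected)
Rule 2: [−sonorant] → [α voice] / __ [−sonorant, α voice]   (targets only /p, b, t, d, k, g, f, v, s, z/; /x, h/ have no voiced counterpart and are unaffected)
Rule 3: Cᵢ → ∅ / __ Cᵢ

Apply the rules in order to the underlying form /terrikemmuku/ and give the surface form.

Rule 1 (intervocalic voicing): /k/ is a voiceless obstruent between vowels /i/ and /e/, so it voices to [g]. /k/ is a voiceless obstruent between vowels /u/ and /u/, so it voices to [g]. /terrikemmuku/ → terrigemmugu.
Rule 2 (regressive voicing assimilation): no segment meets the environment; /terrigemmugu/ is unchanged.
Rule 3 (degemination): /rr/ is a geminate; the first /r/ deletes. /mm/ is a geminate; the first /m/ deletes. /terrigemmugu/ → terigemugu.

terigemugu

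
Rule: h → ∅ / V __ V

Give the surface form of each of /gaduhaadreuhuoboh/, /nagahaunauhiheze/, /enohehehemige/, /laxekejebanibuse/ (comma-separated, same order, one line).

gaduaadreuuoboh, nagaaunauieze, enoeeemige, laxekejebanibuse

/gaduhaadreuhuoboh/: /h/ occurs between vowels /u/ and /a/, so it deletes. /h/ occurs between vowels /u/ and /u/, so it deletes. → [gaduaadreuuoboh].
/nagahaunauhiheze/: /h/ occurs between vowels /a/ and /a/, so it deletes. /h/ occurs between vowels /u/ and /i/, so it deletes. /h/ occurs between vowels /i/ and /e/, so it deletes. → [nagaaunauieze].
/enohehehemige/: /h/ occurs between vowels /o/ and /e/, so it deletes. /h/ occurs between vowels /e/ and /e/, so it deletes. /h/ occurs between vowels /e/ and /e/, so it deletes. → [enoeeemige].
/laxekejebanibuse/: the rule's environment is not met; surfaces unchanged as [laxekejebanibuse].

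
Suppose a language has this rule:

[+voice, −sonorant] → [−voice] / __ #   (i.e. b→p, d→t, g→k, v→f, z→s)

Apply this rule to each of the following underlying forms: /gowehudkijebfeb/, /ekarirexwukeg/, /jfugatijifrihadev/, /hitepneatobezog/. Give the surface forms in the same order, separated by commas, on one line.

/gowehudkijebfeb/: /b/ is a voiced obstruent in word-final position, so it devoices to [p]. → [gowehudkijebfep].
/ekarirexwukeg/: /g/ is a voiced obstruent in word-final position, so it devoices to [k]. → [ekarirexwukek].
/jfugatijifrihadev/: /v/ is a voiced obstruent in word-final position, so it devoices to [f]. → [jfugatijifrihadef].
/hitepneatobezog/: /g/ is a voiced obstruent in word-final position, so it devoices to [k]. → [hitepneatobezok].

gowehudkijebfep, ekarirexwukek, jfugatijifrihadef, hitepneatobezok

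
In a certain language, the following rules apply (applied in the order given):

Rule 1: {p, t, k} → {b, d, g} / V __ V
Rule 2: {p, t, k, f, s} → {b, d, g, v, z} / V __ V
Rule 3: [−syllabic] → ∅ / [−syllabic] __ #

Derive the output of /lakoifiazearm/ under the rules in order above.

Rule 1 (intervocalic voicing): /k/ is a voiceless stop between vowels /a/ and /o/, so it voices to [g]. /lakoifiazearm/ → lagoifiazearm.
Rule 2 (intervocalic voicing): /f/ is a voiceless obstruent between vowels /i/ and /i/, so it voices to [v]. /lagoifiazearm/ → lagoiviazearm.
Rule 3 (final cluster simplification): /m/ is the second consonant of a word-final cluster /rm/, so it deletes. /lagoiviazearm/ → lagoiviazear.

lagoiviazear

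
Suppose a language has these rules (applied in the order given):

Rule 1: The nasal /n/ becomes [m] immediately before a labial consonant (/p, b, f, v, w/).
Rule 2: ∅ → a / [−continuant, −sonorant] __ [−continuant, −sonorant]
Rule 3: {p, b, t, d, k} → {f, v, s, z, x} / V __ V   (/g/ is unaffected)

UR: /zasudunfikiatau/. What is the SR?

Rule 1 (nasal place assimilation): /n/ precedes the labial consonant /f/, so it assimilates in place to [m]. /zasudunfikiatau/ → zasudumfikiatau.
Rule 2 (stop-cluster a-epenthesis): no segment meets the environment; /zasudumfikiatau/ is unchanged.
Rule 3 (intervocalic spirantization): /d/ is a stop between vowels /u/ and /u/, so it spirantizes to the fricative [z]. /k/ is a stop between vowels /i/ and /i/, so it spirantizes to the fricative [x]. /t/ is a stop between vowels /a/ and /a/, so it spirantizes to the fricative [s]. /zasudumfikiatau/ → zasuzumfixiasau.

zasuzumfixiasau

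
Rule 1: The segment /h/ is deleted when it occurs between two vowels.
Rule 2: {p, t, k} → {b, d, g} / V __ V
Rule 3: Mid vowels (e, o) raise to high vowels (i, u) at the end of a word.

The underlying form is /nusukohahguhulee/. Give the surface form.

Rule 1 (intervocalic h-deletion): /h/ occurs between vowels /o/ and /a/, so it deletes. /h/ occurs between vowels /u/ and /u/, so it deletes. /nusukohahguhulee/ → nusukoahguulee.
Rule 2 (intervocalic voicing): /k/ is a voiceless stop between vowels /u/ and /o/, so it voices to [g]. /nusukoahguulee/ → nusugoahguulee.
Rule 3 (final vowel raising): /e/ is a mid vowel in word-final position, so it raises to [i]. /nusugoahguulee/ → nusugoahguulei.

nusugoahguulei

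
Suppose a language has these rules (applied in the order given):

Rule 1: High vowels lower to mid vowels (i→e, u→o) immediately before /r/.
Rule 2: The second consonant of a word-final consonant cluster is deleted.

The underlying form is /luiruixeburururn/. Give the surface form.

Rule 1 (pre-rhotic lowering): /i/ is a high vowel immediately before /r/, so it lowers to [e]. /u/ is a high vowel immediately before /r/, so it lowers to [o]. /u/ is a high vowel immediately before /r/, so it lowers to [o]. /u/ is a high vowel immediately before /r/, so it lowers to [o]. /luiruixeburururn/ → lueruixeborororn.
Rule 2 (final cluster simplification): /n/ is the second consonant of a word-final cluster /rn/, so it deletes. /lueruixeborororn/ → lueruixebororor.

lueruixebororor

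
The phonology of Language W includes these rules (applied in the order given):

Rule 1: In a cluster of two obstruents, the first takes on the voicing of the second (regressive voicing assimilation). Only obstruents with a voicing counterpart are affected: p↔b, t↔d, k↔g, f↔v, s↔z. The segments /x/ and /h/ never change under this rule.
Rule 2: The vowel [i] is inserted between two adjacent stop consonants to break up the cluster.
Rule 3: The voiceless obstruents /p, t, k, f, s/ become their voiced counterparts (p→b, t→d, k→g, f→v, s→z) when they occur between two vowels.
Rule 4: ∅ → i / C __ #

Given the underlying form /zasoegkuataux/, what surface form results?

zazoegiguadauxi

Rule 1 (regressive voicing assimilation): /g/ precedes the voiceless obstruent /k/, so it devoices to [k] by assimilation. /zasoegkuataux/ → zasoekkuataux.
Rule 2 (stop-cluster i-epenthesis): /k/ and /k/ form a stop–stop cluster, so [i] is inserted between them. /zasoekkuataux/ → zasoekikuataux.
Rule 3 (intervocalic voicing): /s/ is a voiceless obstruent between vowels /a/ and /o/, so it voices to [z]. /k/ is a voiceless obstruent between vowels /e/ and /i/, so it voices to [g]. /k/ is a voiceless obstruent between vowels /i/ and /u/, so it voices to [g]. /t/ is a voiceless obstruent between vowels /a/ and /a/, so it voices to [d]. /zasoekikuataux/ → zazoegiguadaux.
Rule 4 (final i-epenthesis): the form ends in the consonant /x/, so [i] is inserted word-finally. /zazoegiguadaux/ → zazoegiguadauxi.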